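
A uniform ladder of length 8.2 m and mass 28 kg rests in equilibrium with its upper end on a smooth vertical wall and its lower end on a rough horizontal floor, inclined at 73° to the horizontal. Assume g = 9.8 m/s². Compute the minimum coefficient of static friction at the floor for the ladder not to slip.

ΣF_y = 0: N_floor = 28×9.8 = 274.4 N.
Torques about the foot: N_wall · 8.2 sin 73° = 28×9.8×4.1 cos 73° → N_wall = 41.946 N.
ΣF_x = 0: f_floor = N_wall = 41.946 N.
μ_min = f_floor / N_floor = 41.946 / 274.4 = 0.1529.

μ_min ≈ 0.153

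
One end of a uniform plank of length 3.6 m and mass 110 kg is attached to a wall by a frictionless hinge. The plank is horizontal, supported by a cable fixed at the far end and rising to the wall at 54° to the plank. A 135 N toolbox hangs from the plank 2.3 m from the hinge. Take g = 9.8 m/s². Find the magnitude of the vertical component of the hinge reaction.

|H_y| ≈ 588 N

Take torques about the hinge: T sin 54° · 3.6 = 110×9.8×1.8 + 135×2.3 = 2250.9 N·m.
So T = 2250.9 / (0.8090 × 3.6) = 772.85 N.
ΣF_y = 0: H_y = (110×9.8 + 135) − T sin 54° = 1213 − 625.25 = 587.75 N.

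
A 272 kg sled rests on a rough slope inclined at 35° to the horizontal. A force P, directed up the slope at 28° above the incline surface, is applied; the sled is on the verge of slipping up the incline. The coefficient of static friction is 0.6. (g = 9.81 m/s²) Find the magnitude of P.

On the verge of sliding up the incline, friction equals μN and acts down the slope.
Perpendicular: N + P sin 28° = W cos 35° = 2186 N.
Along incline: P cos 28° = W sin 35° + μN  with W sin 35° = 1530 N.
Solving the pair for P and N: P = 2440 N, N = 1040 N (and f = μN = 624.1 N).

P ≈ 2440 N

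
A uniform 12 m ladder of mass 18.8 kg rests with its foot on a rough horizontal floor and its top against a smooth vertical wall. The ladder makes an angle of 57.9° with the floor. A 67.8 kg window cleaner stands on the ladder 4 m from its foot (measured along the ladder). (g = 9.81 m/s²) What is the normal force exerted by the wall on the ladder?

N_wall ≈ 197 N

Torques about the foot: N_wall · 12 sin 57.9° = 18.8×9.81×6 cos 57.9° + 67.8×9.81×4 cos 57.9° → N_wall = 196.92 N.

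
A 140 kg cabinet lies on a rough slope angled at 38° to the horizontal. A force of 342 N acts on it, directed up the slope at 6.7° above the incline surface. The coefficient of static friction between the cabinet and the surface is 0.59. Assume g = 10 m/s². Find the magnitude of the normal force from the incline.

N ≈ 1060 N

Axes along / perpendicular to the incline. W sin 38° = 861.9 N down-slope; W cos 38° = 1103 N into the surface.
Perpendicular: N = W cos 38° − P sin 6.7° = 1103 − 39.9 = 1063 N.
Along incline: P cos 6.7° + f = W sin 38° (friction acts up-slope) → f = 861.9 − 339.7 = 522.3 N.
|f| = 522.3 N ≤ μN = 627.4 N, so the cabinet is indeed static.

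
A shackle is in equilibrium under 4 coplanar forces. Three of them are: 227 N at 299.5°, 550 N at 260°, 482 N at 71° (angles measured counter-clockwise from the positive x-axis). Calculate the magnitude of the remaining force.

Sum the known components: ΣF_x = 173.2 N, ΣF_y = -283.5 N.
For equilibrium the remaining force must supply (−ΣF_x, −ΣF_y) = (-173.2, 283.5) N.
Magnitude = √((-173.2)² + (283.5)²) = 332.2 N; direction = atan2(283.5, -173.2) = 121.4°.

F ≈ 332 N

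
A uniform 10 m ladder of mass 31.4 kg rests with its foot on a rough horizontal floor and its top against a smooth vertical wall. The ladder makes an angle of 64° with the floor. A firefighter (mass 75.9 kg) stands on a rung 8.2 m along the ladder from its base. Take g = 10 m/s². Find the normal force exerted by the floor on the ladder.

ΣF_y = 0: N_floor = 31.4×10 + 75.9×10 = 1073 N.

N_floor ≈ 1070 N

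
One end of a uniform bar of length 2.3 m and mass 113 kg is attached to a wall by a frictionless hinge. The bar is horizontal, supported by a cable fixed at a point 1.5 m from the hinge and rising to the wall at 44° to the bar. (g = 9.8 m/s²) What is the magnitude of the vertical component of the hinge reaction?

|H_y| ≈ 258 N

Take torques about the hinge: T sin 44° · 1.5 = 113×9.8×1.15 = 1273.5 N·m.
So T = 1273.5 / (0.6947 × 1.5) = 1222.2 N.
ΣF_y = 0: H_y = (113×9.8) − T sin 44° = 1107.4 − 849.01 = 258.39 N.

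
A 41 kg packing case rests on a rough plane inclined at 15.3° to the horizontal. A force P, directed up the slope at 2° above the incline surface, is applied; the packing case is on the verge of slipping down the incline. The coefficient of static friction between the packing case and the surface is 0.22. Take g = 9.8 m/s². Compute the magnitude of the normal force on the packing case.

N ≈ 387 N

On the verge of sliding down the incline, friction equals μN and acts up the slope.
Perpendicular: N + P sin 2° = W cos 15.3° = 387.6 N.
Along incline: P cos 2° + μN = W sin 15.3° with W sin 15.3° = 106 N.
Solving the pair for P and N: P = 20.93 N, N = 386.8 N (and f = μN = 85.1 N).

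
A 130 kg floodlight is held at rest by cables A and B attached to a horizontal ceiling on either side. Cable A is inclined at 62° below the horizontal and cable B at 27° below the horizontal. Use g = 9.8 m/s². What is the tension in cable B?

Weight W = 130 × 9.8 = 1274 N acts straight down.
Horizontal: T_A cos 62° = T_B cos 27°  →  T_A = 1.898 T_B.
Vertical: T_A sin 62° + T_B sin 27° = 1274.
Substituting the horizontal relation into the vertical equation gives 2.13 T_B = 1274, so T_B = 598.2 N.

T_B ≈ 598 N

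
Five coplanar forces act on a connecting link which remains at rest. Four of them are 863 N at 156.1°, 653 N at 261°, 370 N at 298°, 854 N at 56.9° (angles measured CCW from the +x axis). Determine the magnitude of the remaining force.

Sum the known components: ΣF_x = -251.1 N, ΣF_y = 93.4 N.
For equilibrium the remaining force must supply (−ΣF_x, −ΣF_y) = (251.1, -93.4) N.
Magnitude = √((251.1)² + (-93.4)²) = 267.9 N; direction = atan2(-93.4, 251.1) = 339.6°.

F ≈ 268 N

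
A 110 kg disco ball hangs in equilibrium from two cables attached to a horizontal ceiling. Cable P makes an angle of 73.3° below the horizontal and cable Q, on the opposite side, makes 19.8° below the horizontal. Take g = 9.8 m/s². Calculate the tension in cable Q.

T_Q ≈ 310 N

Weight W = 110 × 9.8 = 1078 N acts straight down.
Horizontal: T_P cos 73.3° = T_Q cos 19.8°  →  T_P = 3.274 T_Q.
Vertical: T_P sin 73.3° + T_Q sin 19.8° = 1078.
Substituting the horizontal relation into the vertical equation gives 3.475 T_Q = 1078, so T_Q = 310.2 N.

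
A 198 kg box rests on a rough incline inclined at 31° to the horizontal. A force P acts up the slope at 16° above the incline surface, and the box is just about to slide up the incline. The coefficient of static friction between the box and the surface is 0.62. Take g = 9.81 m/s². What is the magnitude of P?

On the verge of sliding up the incline, friction equals μN and acts down the slope.
Perpendicular: N + P sin 16° = W cos 31° = 1665 N.
Along incline: P cos 16° = W sin 31° + μN  with W sin 31° = 1000 N.
Solving the pair for P and N: P = 1795 N, N = 1170 N (and f = μN = 725.4 N).

P ≈ 1800 N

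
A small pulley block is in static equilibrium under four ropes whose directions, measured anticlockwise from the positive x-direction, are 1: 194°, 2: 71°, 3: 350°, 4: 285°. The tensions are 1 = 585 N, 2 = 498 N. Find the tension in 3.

Resolve: ΣF_x = 585 cos 194° + 498 cos 71° + T_3 cos 350° + T_4 cos 285° = 0.
        ΣF_y = 585 sin 194° + 498 sin 71° + T_3 sin 350° + T_4 sin 285° = 0.
The known terms sum to (-405.5, 329.3) N, so 0.9848 T_3 + 0.2588 T_4 = 405.5 and -0.1736 T_3 − 0.9659 T_4 = -329.3.
Solving simultaneously: T_3 = 338.1 N, T_4 = 280.2 N.

T_3 ≈ 338 N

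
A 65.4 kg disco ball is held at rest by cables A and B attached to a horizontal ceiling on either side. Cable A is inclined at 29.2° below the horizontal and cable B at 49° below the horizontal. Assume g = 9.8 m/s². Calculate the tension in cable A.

T_A ≈ 430 N

Weight W = 65.4 × 9.8 = 640.9 N acts straight down.
Horizontal: T_A cos 29.2° = T_B cos 49°  →  T_B = 1.331 T_A.
Vertical: T_A sin 29.2° + T_B sin 49° = 640.9.
Substituting the horizontal relation into the vertical equation gives 1.492 T_A = 640.9, so T_A = 429.6 N.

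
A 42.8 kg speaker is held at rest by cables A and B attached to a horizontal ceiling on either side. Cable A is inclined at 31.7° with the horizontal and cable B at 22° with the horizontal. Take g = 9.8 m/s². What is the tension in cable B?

T_B ≈ 443 N

Weight W = 42.8 × 9.8 = 419.4 N acts straight down.
Horizontal: T_A cos 31.7° = T_B cos 22°  →  T_A = 1.09 T_B.
Vertical: T_A sin 31.7° + T_B sin 22° = 419.4.
Substituting the horizontal relation into the vertical equation gives 0.9472 T_B = 419.4, so T_B = 442.8 N.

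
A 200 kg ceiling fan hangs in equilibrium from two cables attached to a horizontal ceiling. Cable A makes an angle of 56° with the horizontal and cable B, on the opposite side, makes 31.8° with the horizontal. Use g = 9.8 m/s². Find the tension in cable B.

Weight W = 200 × 9.8 = 1960 N acts straight down.
Horizontal: T_A cos 56° = T_B cos 31.8°  →  T_A = 1.52 T_B.
Vertical: T_A sin 56° + T_B sin 31.8° = 1960.
Substituting the horizontal relation into the vertical equation gives 1.787 T_B = 1960, so T_B = 1097 N.

T_B ≈ 1100 N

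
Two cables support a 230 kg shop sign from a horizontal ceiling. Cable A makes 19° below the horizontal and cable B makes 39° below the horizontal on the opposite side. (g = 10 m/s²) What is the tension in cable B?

T_B ≈ 2560 N

Weight W = 230 × 10 = 2300 N acts straight down.
Horizontal: T_A cos 19° = T_B cos 39°  →  T_A = 0.8219 T_B.
Vertical: T_A sin 19° + T_B sin 39° = 2300.
Substituting the horizontal relation into the vertical equation gives 0.8969 T_B = 2300, so T_B = 2564 N.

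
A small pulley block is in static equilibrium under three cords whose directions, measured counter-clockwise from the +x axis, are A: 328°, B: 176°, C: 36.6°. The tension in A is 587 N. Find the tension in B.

Resolve: ΣF_x = 587 cos 328° + T_B cos 176° + T_C cos 36.6° = 0.
        ΣF_y = 587 sin 328° + T_B sin 176° + T_C sin 36.6° = 0.
The known terms sum to (497.8, -311.1) N, so -0.9976 T_B + 0.8028 T_C = -497.8 and 0.0698 T_B + 0.5962 T_C = 311.1.
Solving simultaneously: T_B = 839.8 N, T_C = 423.5 N.

T_B ≈ 840 N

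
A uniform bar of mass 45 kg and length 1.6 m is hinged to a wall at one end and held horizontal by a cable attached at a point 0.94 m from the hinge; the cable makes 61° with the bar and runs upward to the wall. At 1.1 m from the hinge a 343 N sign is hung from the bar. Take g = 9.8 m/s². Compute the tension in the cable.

Take torques about the hinge: T sin 61° · 0.94 = 45×9.8×0.8 + 343×1.1 = 730.1 N·m.
So T = 730.1 / (0.8746 × 0.94) = 888.05 N.

T ≈ 888 N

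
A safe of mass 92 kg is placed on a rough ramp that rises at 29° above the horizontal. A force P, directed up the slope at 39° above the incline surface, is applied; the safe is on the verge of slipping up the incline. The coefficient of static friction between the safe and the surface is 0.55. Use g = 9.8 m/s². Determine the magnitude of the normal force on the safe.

On the verge of sliding up the incline, friction equals μN and acts down the slope.
Perpendicular: N + P sin 39° = W cos 29° = 788.6 N.
Along incline: P cos 39° = W sin 29° + μN  with W sin 29° = 437.1 N.
Solving the pair for P and N: P = 775.2 N, N = 300.7 N (and f = μN = 165.4 N).

N ≈ 301 N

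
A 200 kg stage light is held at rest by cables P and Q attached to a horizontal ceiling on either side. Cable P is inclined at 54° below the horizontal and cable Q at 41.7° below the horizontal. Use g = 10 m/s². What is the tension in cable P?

T_P ≈ 1500 N

Weight W = 200 × 10 = 2000 N acts straight down.
Horizontal: T_P cos 54° = T_Q cos 41.7°  →  T_Q = 0.7872 T_P.
Vertical: T_P sin 54° + T_Q sin 41.7° = 2000.
Substituting the horizontal relation into the vertical equation gives 1.333 T_P = 2000, so T_P = 1501 N.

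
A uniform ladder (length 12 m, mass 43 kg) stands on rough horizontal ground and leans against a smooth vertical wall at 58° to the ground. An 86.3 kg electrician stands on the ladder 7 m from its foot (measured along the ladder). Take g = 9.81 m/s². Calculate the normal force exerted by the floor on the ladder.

N_floor ≈ 1270 N

ΣF_y = 0: N_floor = 43×9.81 + 86.3×9.81 = 1268.4 N.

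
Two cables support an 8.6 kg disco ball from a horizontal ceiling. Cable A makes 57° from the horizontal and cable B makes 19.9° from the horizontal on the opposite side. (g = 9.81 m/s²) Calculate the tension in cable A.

T_A ≈ 81.4 N

Weight W = 8.6 × 9.81 = 84.37 N acts straight down.
Horizontal: T_A cos 57° = T_B cos 19.9°  →  T_B = 0.5792 T_A.
Vertical: T_A sin 57° + T_B sin 19.9° = 84.37.
Substituting the horizontal relation into the vertical equation gives 1.036 T_A = 84.37, so T_A = 81.45 N.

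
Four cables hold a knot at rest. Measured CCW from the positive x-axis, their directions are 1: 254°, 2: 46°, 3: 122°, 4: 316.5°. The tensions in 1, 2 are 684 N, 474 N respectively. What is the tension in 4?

Resolve: ΣF_x = 684 cos 254° + 474 cos 46° + T_3 cos 122° + T_4 cos 316.5° = 0.
        ΣF_y = 684 sin 254° + 474 sin 46° + T_3 sin 122° + T_4 sin 316.5° = 0.
The known terms sum to (140.7, -316.5) N, so -0.5299 T_3 + 0.7254 T_4 = -140.7 and 0.8480 T_3 − 0.6884 T_4 = 316.5.
Solving simultaneously: T_3 = 530.1 N, T_4 = 193.3 N.

T_4 ≈ 193 N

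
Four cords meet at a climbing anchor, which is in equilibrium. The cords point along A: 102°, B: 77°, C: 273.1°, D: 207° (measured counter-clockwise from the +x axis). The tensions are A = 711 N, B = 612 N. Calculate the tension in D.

Resolve: ΣF_x = 711 cos 102° + 612 cos 77° + T_C cos 273.1° + T_D cos 207° = 0.
        ΣF_y = 711 sin 102° + 612 sin 77° + T_C sin 273.1° + T_D sin 207° = 0.
The known terms sum to (-10.16, 1292) N, so 0.0541 T_C − 0.8910 T_D = 10.16 and -0.9985 T_C − 0.4540 T_D = -1292.
Solving simultaneously: T_C = 1264 N, T_D = 65.32 N.

T_D ≈ 65.3 N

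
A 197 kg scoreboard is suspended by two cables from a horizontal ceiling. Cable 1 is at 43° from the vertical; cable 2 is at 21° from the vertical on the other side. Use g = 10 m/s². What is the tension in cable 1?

T_1 ≈ 785 N

Angles from the horizontal: cable 1 is 90° − 43° = 47°, cable 2 is 90° − 21° = 69°.
Weight W = 197 × 10 = 1970 N acts straight down.
Horizontal: T_1 cos 47° = T_2 cos 69°  →  T_2 = 1.903 T_1.
Vertical: T_1 sin 47° + T_2 sin 69° = 1970.
Substituting the horizontal relation into the vertical equation gives 2.508 T_1 = 1970, so T_1 = 785.5 N.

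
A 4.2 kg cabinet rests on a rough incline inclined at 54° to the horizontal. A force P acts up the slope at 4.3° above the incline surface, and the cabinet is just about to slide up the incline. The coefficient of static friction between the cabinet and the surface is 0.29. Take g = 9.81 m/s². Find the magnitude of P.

P ≈ 39.6 N

On the verge of sliding up the incline, friction equals μN and acts down the slope.
Perpendicular: N + P sin 4.3° = W cos 54° = 24.22 N.
Along incline: P cos 4.3° = W sin 54° + μN  with W sin 54° = 33.33 N.
Solving the pair for P and N: P = 39.61 N, N = 21.25 N (and f = μN = 6.162 N).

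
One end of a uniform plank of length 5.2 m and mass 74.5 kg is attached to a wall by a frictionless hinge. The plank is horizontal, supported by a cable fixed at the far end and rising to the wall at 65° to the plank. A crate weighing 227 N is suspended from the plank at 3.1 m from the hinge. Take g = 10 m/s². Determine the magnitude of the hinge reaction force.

|H| ≈ 521 N

Take torques about the hinge: T sin 65° · 5.2 = 74.5×10×2.6 + 227×3.1 = 2640.7 N·m.
So T = 2640.7 / (0.9063 × 5.2) = 560.33 N.
ΣF_x = 0: H_x = T cos 65° = 236.8 N.
ΣF_y = 0: H_y = (74.5×10 + 227) − T sin 65° = 972 − 507.83 = 464.17 N.
|H| = √(H_x² + H_y²) = √((236.8)² + (464.17)²) = 521.09 N.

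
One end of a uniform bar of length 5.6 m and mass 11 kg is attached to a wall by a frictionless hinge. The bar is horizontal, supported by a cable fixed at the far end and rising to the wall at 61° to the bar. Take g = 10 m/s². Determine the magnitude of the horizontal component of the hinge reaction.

Take torques about the hinge: T sin 61° · 5.6 = 11×10×2.8 = 308 N·m.
So T = 308 / (0.8746 × 5.6) = 62.884 N.
ΣF_x = 0: H_x = T cos 61° = 30.487 N.

H_x ≈ 30.5 N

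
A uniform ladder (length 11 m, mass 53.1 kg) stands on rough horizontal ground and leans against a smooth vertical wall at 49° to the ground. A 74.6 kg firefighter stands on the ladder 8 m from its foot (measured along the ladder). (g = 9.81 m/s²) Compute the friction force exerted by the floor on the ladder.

Torques about the foot: N_wall · 11 sin 49° = 53.1×9.81×5.5 cos 49° + 74.6×9.81×8 cos 49° → N_wall = 689.08 N.
ΣF_x = 0: f_floor = N_wall = 689.08 N.

f ≈ 689 N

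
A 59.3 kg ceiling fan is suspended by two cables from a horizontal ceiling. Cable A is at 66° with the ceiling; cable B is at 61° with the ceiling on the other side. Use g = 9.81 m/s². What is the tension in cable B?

Weight W = 59.3 × 9.81 = 581.7 N acts straight down.
Horizontal: T_A cos 66° = T_B cos 61°  →  T_A = 1.192 T_B.
Vertical: T_A sin 66° + T_B sin 61° = 581.7.
Substituting the horizontal relation into the vertical equation gives 1.964 T_B = 581.7, so T_B = 296.3 N.

T_B ≈ 296 N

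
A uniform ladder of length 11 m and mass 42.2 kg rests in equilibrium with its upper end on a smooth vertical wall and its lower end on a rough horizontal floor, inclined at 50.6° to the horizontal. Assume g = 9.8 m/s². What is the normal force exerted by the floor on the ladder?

ΣF_y = 0: N_floor = 42.2×9.8 = 413.56 N.

N_floor ≈ 414 N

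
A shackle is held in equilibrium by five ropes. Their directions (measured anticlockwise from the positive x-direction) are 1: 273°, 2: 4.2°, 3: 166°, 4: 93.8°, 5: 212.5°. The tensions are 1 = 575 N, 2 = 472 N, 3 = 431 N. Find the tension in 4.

Resolve: ΣF_x = 575 cos 273° + 472 cos 4.2° + 431 cos 166° + T_4 cos 93.8° + T_5 cos 212.5° = 0.
        ΣF_y = 575 sin 273° + 472 sin 4.2° + 431 sin 166° + T_4 sin 93.8° + T_5 sin 212.5° = 0.
The known terms sum to (82.63, -435.4) N, so -0.0663 T_4 − 0.8434 T_5 = -82.63 and 0.9978 T_4 − 0.5373 T_5 = 435.4.
Solving simultaneously: T_4 = 469.2 N, T_5 = 61.10 N.

T_4 ≈ 469 N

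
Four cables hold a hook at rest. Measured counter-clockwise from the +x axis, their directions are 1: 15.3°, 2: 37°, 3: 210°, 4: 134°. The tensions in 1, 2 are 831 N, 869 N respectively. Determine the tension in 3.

Resolve: ΣF_x = 831 cos 15.3° + 869 cos 37° + T_3 cos 210° + T_4 cos 134° = 0.
        ΣF_y = 831 sin 15.3° + 869 sin 37° + T_3 sin 210° + T_4 sin 134° = 0.
The known terms sum to (1496, 742.3) N, so -0.8660 T_3 − 0.6947 T_4 = -1496 and -0.5000 T_3 + 0.7193 T_4 = -742.3.
Solving simultaneously: T_3 = 1640 N, T_4 = 108.2 N.

T_3 ≈ 1640 N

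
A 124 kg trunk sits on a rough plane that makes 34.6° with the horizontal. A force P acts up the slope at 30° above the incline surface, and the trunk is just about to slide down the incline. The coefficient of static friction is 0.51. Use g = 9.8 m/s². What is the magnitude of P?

P ≈ 294 N

On the verge of sliding down the incline, friction equals μN and acts up the slope.
Perpendicular: N + P sin 30° = W cos 34.6° = 1000 N.
Along incline: P cos 30° + μN = W sin 34.6° with W sin 34.6° = 690 N.
Solving the pair for P and N: P = 294.4 N, N = 853.1 N (and f = μN = 435.1 N).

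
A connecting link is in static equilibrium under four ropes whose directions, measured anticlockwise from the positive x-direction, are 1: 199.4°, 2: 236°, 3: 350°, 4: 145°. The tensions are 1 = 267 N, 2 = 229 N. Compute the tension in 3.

T_3 ≈ 1060 N

Resolve: ΣF_x = 267 cos 199.4° + 229 cos 236° + T_3 cos 350° + T_4 cos 145° = 0.
        ΣF_y = 267 sin 199.4° + 229 sin 236° + T_3 sin 350° + T_4 sin 145° = 0.
The known terms sum to (-379.9, -278.5) N, so 0.9848 T_3 − 0.8192 T_4 = 379.9 and -0.1736 T_3 + 0.5736 T_4 = 278.5.
Solving simultaneously: T_3 = 1055 N, T_4 = 805.2 N.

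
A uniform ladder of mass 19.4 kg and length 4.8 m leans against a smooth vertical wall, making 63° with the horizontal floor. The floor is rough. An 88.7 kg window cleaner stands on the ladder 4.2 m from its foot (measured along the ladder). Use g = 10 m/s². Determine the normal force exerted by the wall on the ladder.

Torques about the foot: N_wall · 4.8 sin 63° = 19.4×10×2.4 cos 63° + 88.7×10×4.2 cos 63° → N_wall = 444.88 N.

N_wall ≈ 445 N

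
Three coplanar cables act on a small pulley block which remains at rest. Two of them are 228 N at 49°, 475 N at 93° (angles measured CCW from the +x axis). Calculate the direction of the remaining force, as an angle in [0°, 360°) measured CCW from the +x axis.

Sum the known components: ΣF_x = 124.7 N, ΣF_y = 646.4 N.
For equilibrium the remaining force must supply (−ΣF_x, −ΣF_y) = (-124.7, -646.4) N.
Magnitude = √((-124.7)² + (-646.4)²) = 658.3 N; direction = atan2(-646.4, -124.7) = 259.1°.

θ ≈ 259°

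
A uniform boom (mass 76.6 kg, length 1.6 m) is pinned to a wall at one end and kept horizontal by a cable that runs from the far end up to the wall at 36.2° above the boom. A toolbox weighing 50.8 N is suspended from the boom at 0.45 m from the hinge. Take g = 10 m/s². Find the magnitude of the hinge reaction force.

Take torques about the hinge: T sin 36.2° · 1.6 = 76.6×10×0.8 + 50.8×0.45 = 635.66 N·m.
So T = 635.66 / (0.5906 × 1.6) = 672.68 N.
ΣF_x = 0: H_x = T cos 36.2° = 542.82 N.
ΣF_y = 0: H_y = (76.6×10 + 50.8) − T sin 36.2° = 816.8 − 397.29 = 419.51 N.
|H| = √(H_x² + H_y²) = √((542.82)² + (419.51)²) = 686.04 N.

|H| ≈ 686 N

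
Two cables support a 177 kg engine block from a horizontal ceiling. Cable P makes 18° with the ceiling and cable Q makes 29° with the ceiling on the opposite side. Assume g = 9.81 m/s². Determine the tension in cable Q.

Weight W = 177 × 9.81 = 1736 N acts straight down.
Horizontal: T_P cos 18° = T_Q cos 29°  →  T_P = 0.9196 T_Q.
Vertical: T_P sin 18° + T_Q sin 29° = 1736.
Substituting the horizontal relation into the vertical equation gives 0.769 T_Q = 1736, so T_Q = 2258 N.

T_Q ≈ 2260 N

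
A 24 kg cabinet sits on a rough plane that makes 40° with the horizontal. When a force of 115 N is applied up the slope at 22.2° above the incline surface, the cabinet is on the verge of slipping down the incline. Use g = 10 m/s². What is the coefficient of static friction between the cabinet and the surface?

μ ≈ 0.340

On the verge of sliding down the incline, friction is at its maximum μN and acts up the slope.
Perpendicular to incline: N = W cos 40° − P sin 22.2° = 183.9 − 43.45 = 140.4 N.
Along incline: P cos 22.2° + μN = W sin 40° → μ = (W sin 40° − P cos 22.2°) / N = 0.3404.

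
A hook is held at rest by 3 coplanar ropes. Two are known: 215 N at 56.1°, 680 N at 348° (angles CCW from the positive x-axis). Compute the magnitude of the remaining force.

Sum the known components: ΣF_x = 785.1 N, ΣF_y = 37.07 N.
For equilibrium the remaining force must supply (−ΣF_x, −ΣF_y) = (-785.1, -37.07) N.
Magnitude = √((-785.1)² + (-37.07)²) = 785.9 N; direction = atan2(-37.07, -785.1) = 182.7°.

F ≈ 786 N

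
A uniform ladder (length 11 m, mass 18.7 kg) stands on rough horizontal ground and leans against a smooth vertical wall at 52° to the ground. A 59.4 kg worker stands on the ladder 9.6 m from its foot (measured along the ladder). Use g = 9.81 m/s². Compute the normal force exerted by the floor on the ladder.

N_floor ≈ 766 N

ΣF_y = 0: N_floor = 18.7×9.81 + 59.4×9.81 = 766.16 N.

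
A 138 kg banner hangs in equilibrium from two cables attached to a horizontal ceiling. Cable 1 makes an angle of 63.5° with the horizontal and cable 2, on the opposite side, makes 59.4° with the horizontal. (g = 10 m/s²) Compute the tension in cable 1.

Weight W = 138 × 10 = 1380 N acts straight down.
Horizontal: T_1 cos 63.5° = T_2 cos 59.4°  →  T_2 = 0.8765 T_1.
Vertical: T_1 sin 63.5° + T_2 sin 59.4° = 1380.
Substituting the horizontal relation into the vertical equation gives 1.649 T_1 = 1380, so T_1 = 836.7 N.

T_1 ≈ 837 N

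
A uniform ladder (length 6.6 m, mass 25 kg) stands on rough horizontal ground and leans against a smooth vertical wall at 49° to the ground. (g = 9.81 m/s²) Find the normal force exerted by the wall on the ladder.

N_wall ≈ 107 N

Torques about the foot: N_wall · 6.6 sin 49° = 25×9.81×3.3 cos 49° → N_wall = 106.6 N.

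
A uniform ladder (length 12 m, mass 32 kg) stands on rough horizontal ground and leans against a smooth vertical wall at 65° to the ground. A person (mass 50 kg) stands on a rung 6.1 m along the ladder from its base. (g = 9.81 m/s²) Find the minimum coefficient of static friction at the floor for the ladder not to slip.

μ_min ≈ 0.236

ΣF_y = 0: N_floor = 32×9.81 + 50×9.81 = 804.42 N.
Torques about the foot: N_wall · 12 sin 65° = 32×9.81×6 cos 65° + 50×9.81×6.1 cos 65° → N_wall = 189.46 N.
ΣF_x = 0: f_floor = N_wall = 189.46 N.
μ_min = f_floor / N_floor = 189.46 / 804.42 = 0.2355.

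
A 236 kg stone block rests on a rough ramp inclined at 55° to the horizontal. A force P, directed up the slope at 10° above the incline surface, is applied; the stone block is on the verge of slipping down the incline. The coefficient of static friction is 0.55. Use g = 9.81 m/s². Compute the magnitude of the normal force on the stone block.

N ≈ 1100 N

On the verge of sliding down the incline, friction equals μN and acts up the slope.
Perpendicular: N + P sin 10° = W cos 55° = 1328 N.
Along incline: P cos 10° + μN = W sin 55° with W sin 55° = 1896 N.
Solving the pair for P and N: P = 1311 N, N = 1100 N (and f = μN = 605.1 N).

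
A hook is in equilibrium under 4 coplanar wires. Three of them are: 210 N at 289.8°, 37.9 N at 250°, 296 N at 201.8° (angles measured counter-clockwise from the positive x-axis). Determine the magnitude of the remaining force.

F ≈ 406 N

Sum the known components: ΣF_x = -216.7 N, ΣF_y = -343.1 N.
For equilibrium the remaining force must supply (−ΣF_x, −ΣF_y) = (216.7, 343.1) N.
Magnitude = √((216.7)² + (343.1)²) = 405.8 N; direction = atan2(343.1, 216.7) = 57.7°.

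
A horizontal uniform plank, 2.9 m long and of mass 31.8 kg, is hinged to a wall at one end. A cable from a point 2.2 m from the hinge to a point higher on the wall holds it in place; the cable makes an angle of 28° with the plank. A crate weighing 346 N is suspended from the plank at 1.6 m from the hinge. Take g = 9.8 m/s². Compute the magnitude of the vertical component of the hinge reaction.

Take torques about the hinge: T sin 28° · 2.2 = 31.8×9.8×1.45 + 346×1.6 = 1005.5 N·m.
So T = 1005.5 / (0.4695 × 2.2) = 973.51 N.
ΣF_y = 0: H_y = (31.8×9.8 + 346) − T sin 28° = 657.64 − 457.04 = 200.6 N.

|H_y| ≈ 201 N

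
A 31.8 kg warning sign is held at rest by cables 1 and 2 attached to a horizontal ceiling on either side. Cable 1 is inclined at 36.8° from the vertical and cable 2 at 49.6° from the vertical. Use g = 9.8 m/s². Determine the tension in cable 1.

T_1 ≈ 238 N

Angles from the horizontal: cable 1 is 90° − 36.8° = 53.2°, cable 2 is 90° − 49.6° = 40.4°.
Weight W = 31.8 × 9.8 = 311.6 N acts straight down.
Horizontal: T_1 cos 53.2° = T_2 cos 40.4°  →  T_2 = 0.7866 T_1.
Vertical: T_1 sin 53.2° + T_2 sin 40.4° = 311.6.
Substituting the horizontal relation into the vertical equation gives 1.311 T_1 = 311.6, so T_1 = 237.8 N.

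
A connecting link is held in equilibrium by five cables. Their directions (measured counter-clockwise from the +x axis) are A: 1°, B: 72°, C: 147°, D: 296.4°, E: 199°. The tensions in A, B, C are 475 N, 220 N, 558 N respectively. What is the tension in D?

T_D ≈ 473 N

Resolve: ΣF_x = 475 cos 1° + 220 cos 72° + 558 cos 147° + T_D cos 296.4° + T_E cos 199° = 0.
        ΣF_y = 475 sin 1° + 220 sin 72° + 558 sin 147° + T_D sin 296.4° + T_E sin 199° = 0.
The known terms sum to (74.93, 521.4) N, so 0.4446 T_D − 0.9455 T_E = -74.93 and -0.8957 T_D − 0.3256 T_E = -521.4.
Solving simultaneously: T_D = 472.6 N, T_E = 301.5 N.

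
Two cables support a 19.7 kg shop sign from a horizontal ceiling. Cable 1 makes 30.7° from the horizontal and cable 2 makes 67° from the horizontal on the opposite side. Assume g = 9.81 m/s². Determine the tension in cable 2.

Weight W = 19.7 × 9.81 = 193.3 N acts straight down.
Horizontal: T_1 cos 30.7° = T_2 cos 67°  →  T_1 = 0.4544 T_2.
Vertical: T_1 sin 30.7° + T_2 sin 67° = 193.3.
Substituting the horizontal relation into the vertical equation gives 1.153 T_2 = 193.3, so T_2 = 167.7 N.

T_2 ≈ 168 N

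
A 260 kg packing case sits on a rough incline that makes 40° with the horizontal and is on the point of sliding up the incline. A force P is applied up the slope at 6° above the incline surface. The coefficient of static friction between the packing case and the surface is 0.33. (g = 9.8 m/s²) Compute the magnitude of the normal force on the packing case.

On the verge of sliding up the incline, friction equals μN and acts down the slope.
Perpendicular: N + P sin 6° = W cos 40° = 1952 N.
Along incline: P cos 6° = W sin 40° + μN  with W sin 40° = 1638 N.
Solving the pair for P and N: P = 2218 N, N = 1720 N (and f = μN = 567.6 N).

N ≈ 1720 N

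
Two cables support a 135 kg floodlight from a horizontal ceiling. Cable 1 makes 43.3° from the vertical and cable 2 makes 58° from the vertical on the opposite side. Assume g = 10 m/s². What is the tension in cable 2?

Angles from the horizontal: cable 1 is 90° − 43.3° = 46.7°, cable 2 is 90° − 58° = 32°.
Weight W = 135 × 10 = 1350 N acts straight down.
Horizontal: T_1 cos 46.7° = T_2 cos 32°  →  T_1 = 1.237 T_2.
Vertical: T_1 sin 46.7° + T_2 sin 32° = 1350.
Substituting the horizontal relation into the vertical equation gives 1.43 T_2 = 1350, so T_2 = 944.2 N.

T_2 ≈ 944 N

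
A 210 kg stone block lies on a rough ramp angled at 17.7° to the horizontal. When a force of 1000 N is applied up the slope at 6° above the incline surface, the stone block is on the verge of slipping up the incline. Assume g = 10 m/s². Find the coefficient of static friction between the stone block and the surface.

μ ≈ 0.188

On the verge of sliding up the incline, friction is at its maximum μN and acts down the slope.
Perpendicular to incline: N = W cos 17.7° − P sin 6° = 2001 − 104.5 = 1896 N.
Along incline: P cos 6° − μN = W sin 17.7° → μ = −(W sin 17.7° − P cos 6°) / N = 0.1878.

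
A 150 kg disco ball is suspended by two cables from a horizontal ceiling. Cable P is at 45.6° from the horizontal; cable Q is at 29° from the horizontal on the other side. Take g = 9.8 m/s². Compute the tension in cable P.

Weight W = 150 × 9.8 = 1470 N acts straight down.
Horizontal: T_P cos 45.6° = T_Q cos 29°  →  T_Q = 0.8 T_P.
Vertical: T_P sin 45.6° + T_Q sin 29° = 1470.
Substituting the horizontal relation into the vertical equation gives 1.102 T_P = 1470, so T_P = 1334 N.

T_P ≈ 1330 N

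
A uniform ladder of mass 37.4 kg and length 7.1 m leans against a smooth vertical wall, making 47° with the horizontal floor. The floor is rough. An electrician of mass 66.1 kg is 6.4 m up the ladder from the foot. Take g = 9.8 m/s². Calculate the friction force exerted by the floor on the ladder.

f ≈ 715 N

Torques about the foot: N_wall · 7.1 sin 47° = 37.4×9.8×3.55 cos 47° + 66.1×9.8×6.4 cos 47° → N_wall = 715.4 N.
ΣF_x = 0: f_floor = N_wall = 715.4 N.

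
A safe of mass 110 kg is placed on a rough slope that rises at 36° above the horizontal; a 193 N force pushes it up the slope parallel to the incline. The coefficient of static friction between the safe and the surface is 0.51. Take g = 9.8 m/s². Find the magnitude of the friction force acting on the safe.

f ≈ 441 N

Axes along / perpendicular to the incline. W sin 36° = 633.6 N down-slope; W cos 36° = 872.1 N into the surface.
Perpendicular: N = W cos 36° − P sin 0° = 872.1 − 0 = 872.1 N.
Along incline: P cos 0° + f = W sin 36° (friction acts up-slope) → f = 633.6 − 193 = 440.6 N.
|f| = 440.6 N ≤ μN = 444.8 N, so the safe is indeed static.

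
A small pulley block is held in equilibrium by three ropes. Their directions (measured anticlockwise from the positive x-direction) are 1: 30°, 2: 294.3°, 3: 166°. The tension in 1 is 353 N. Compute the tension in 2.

T_2 ≈ 312 N

Resolve: ΣF_x = 353 cos 30° + T_2 cos 294.3° + T_3 cos 166° = 0.
        ΣF_y = 353 sin 30° + T_2 sin 294.3° + T_3 sin 166° = 0.
The known terms sum to (305.7, 176.5) N, so 0.4115 T_2 − 0.9703 T_3 = -305.7 and -0.9114 T_2 + 0.2419 T_3 = -176.5.
Solving simultaneously: T_2 = 312.5 N, T_3 = 447.6 N.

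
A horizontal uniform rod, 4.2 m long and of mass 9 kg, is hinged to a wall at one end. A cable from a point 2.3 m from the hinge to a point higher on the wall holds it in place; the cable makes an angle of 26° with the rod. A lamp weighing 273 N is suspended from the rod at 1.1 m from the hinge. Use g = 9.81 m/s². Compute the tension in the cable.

T ≈ 482 N

Take torques about the hinge: T sin 26° · 2.3 = 9×9.81×2.1 + 273×1.1 = 485.71 N·m.
So T = 485.71 / (0.4384 × 2.3) = 481.73 N.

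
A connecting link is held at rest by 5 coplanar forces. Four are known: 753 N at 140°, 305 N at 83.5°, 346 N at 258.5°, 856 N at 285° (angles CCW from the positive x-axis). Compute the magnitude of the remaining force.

Sum the known components: ΣF_x = -389.7 N, ΣF_y = -378.8 N.
For equilibrium the remaining force must supply (−ΣF_x, −ΣF_y) = (389.7, 378.8) N.
Magnitude = √((389.7)² + (378.8)²) = 543.5 N; direction = atan2(378.8, 389.7) = 44.2°.

F ≈ 544 N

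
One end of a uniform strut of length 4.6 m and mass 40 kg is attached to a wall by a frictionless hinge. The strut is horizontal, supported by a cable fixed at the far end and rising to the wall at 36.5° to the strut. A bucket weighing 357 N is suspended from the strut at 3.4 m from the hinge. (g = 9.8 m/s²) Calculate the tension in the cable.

Take torques about the hinge: T sin 36.5° · 4.6 = 40×9.8×2.3 + 357×3.4 = 2115.4 N·m.
So T = 2115.4 / (0.5948 × 4.6) = 773.12 N.

T ≈ 773 N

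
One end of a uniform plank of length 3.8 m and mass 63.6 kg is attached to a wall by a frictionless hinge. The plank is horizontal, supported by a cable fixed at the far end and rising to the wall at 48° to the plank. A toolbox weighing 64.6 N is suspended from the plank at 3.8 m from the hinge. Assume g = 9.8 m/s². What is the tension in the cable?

T ≈ 506 N

Take torques about the hinge: T sin 48° · 3.8 = 63.6×9.8×1.9 + 64.6×3.8 = 1429.7 N·m.
So T = 1429.7 / (0.7431 × 3.8) = 506.28 N.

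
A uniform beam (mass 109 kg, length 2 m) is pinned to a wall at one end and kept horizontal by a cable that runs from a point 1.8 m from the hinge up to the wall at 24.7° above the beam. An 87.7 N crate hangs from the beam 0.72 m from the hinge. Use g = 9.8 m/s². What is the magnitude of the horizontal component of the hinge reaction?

H_x ≈ 1370 N

Take torques about the hinge: T sin 24.7° · 1.8 = 109×9.8×1 + 87.7×0.72 = 1131.3 N·m.
So T = 1131.3 / (0.4179 × 1.8) = 1504.1 N.
ΣF_x = 0: H_x = T cos 24.7° = 1366.5 N.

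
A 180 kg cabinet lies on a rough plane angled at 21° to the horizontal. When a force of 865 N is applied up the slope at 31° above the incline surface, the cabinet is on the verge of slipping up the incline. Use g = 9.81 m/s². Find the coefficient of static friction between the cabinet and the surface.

μ ≈ 0.0903

On the verge of sliding up the incline, friction is at its maximum μN and acts down the slope.
Perpendicular to incline: N = W cos 21° − P sin 31° = 1649 − 445.5 = 1203 N.
Along incline: P cos 31° − μN = W sin 21° → μ = −(W sin 21° − P cos 31°) / N = 0.09031.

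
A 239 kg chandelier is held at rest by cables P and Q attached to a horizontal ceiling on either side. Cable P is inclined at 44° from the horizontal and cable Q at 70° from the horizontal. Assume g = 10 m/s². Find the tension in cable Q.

T_Q ≈ 1880 N

Weight W = 239 × 10 = 2390 N acts straight down.
Horizontal: T_P cos 44° = T_Q cos 70°  →  T_P = 0.4755 T_Q.
Vertical: T_P sin 44° + T_Q sin 70° = 2390.
Substituting the horizontal relation into the vertical equation gives 1.27 T_Q = 2390, so T_Q = 1882 N.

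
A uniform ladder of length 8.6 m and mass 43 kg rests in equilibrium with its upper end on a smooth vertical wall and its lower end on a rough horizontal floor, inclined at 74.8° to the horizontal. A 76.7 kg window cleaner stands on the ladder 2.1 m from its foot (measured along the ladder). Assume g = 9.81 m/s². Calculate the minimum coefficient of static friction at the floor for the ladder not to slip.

ΣF_y = 0: N_floor = 43×9.81 + 76.7×9.81 = 1174.3 N.
Torques about the foot: N_wall · 8.6 sin 74.8° = 43×9.81×4.3 cos 74.8° + 76.7×9.81×2.1 cos 74.8° → N_wall = 107.22 N.
ΣF_x = 0: f_floor = N_wall = 107.22 N.
μ_min = f_floor / N_floor = 107.22 / 1174.3 = 0.09131.

μ_min ≈ 0.0913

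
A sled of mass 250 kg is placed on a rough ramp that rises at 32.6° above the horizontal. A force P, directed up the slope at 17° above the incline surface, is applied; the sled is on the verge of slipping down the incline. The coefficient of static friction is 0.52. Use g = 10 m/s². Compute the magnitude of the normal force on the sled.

On the verge of sliding down the incline, friction equals μN and acts up the slope.
Perpendicular: N + P sin 17° = W cos 32.6° = 2106 N.
Along incline: P cos 17° + μN = W sin 32.6° with W sin 32.6° = 1347 N.
Solving the pair for P and N: P = 313 N, N = 2015 N (and f = μN = 1048 N).

N ≈ 2010 N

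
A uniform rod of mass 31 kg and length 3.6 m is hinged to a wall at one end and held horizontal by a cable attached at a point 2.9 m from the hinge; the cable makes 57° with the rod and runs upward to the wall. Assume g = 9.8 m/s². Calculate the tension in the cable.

Take torques about the hinge: T sin 57° · 2.9 = 31×9.8×1.8 = 546.84 N·m.
So T = 546.84 / (0.8387 × 2.9) = 224.84 N.

T ≈ 225 N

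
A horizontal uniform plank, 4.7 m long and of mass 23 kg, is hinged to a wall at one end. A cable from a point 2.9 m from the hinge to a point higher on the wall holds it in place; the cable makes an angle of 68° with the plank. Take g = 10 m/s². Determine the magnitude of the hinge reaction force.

Take torques about the hinge: T sin 68° · 2.9 = 23×10×2.35 = 540.5 N·m.
So T = 540.5 / (0.9272 × 2.9) = 201.02 N.
ΣF_x = 0: H_x = T cos 68° = 75.302 N.
ΣF_y = 0: H_y = (23×10) − T sin 68° = 230 − 186.38 = 43.621 N.
|H| = √(H_x² + H_y²) = √((75.302)² + (43.621)²) = 87.024 N.

|H| ≈ 87 N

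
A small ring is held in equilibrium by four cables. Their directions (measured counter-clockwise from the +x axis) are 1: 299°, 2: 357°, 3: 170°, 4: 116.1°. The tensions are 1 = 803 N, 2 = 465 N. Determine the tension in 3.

T_3 ≈ 553 N

Resolve: ΣF_x = 803 cos 299° + 465 cos 357° + T_3 cos 170° + T_4 cos 116.1° = 0.
        ΣF_y = 803 sin 299° + 465 sin 357° + T_3 sin 170° + T_4 sin 116.1° = 0.
The known terms sum to (853.7, -726.7) N, so -0.9848 T_3 − 0.4399 T_4 = -853.7 and 0.1736 T_3 + 0.8980 T_4 = 726.7.
Solving simultaneously: T_3 = 553.1 N, T_4 = 702.2 N.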